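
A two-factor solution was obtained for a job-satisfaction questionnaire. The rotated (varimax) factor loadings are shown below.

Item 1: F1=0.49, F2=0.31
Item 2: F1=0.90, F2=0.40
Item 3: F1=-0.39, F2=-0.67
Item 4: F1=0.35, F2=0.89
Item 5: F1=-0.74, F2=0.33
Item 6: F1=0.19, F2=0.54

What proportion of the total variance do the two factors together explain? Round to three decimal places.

0.634

SS loadings by factor: 1.9084, 1.8976; total = 3.8060.
Total variance with 6 standardized items is 6, so the solution explains 3.8060/6 = 0.6343.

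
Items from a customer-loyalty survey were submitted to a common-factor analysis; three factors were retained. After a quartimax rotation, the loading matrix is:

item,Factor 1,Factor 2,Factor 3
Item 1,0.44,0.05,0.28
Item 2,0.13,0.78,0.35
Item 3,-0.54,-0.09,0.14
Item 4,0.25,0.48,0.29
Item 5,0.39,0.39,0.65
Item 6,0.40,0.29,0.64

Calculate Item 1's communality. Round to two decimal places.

h² = 0.44² + 0.05² + 0.28² = 0.1936 + 0.0025 + 0.0784 = 0.2745

0.27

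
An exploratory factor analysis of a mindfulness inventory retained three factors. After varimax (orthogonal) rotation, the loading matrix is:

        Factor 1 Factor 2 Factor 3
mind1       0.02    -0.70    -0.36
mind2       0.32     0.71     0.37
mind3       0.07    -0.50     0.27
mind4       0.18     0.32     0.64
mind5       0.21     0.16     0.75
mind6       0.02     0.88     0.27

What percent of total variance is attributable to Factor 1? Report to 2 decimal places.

3.08%

SS loadings for Factor 1 = 0.02² + 0.32² + 0.07² + 0.18² + 0.21² + 0.02² = 0.1846
With 6 standardized items, total variance = 6. Proportion = 0.1846/6 = 0.0308 → 3.08%.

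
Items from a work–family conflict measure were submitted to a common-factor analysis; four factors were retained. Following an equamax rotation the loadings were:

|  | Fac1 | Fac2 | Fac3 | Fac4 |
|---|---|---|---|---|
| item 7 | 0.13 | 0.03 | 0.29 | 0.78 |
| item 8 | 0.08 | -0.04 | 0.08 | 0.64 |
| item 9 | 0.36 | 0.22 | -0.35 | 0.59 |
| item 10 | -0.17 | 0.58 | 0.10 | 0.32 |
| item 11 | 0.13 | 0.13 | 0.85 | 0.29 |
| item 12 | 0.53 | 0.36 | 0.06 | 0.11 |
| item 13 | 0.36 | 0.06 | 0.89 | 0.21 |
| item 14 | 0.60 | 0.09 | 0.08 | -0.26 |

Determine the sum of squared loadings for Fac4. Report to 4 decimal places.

SS loadings for Fac4 = 0.78² + 0.64² + 0.59² + 0.32² + 0.29² + 0.11² + 0.21² + (-0.26)² = 0.6084 + 0.4096 + 0.3481 + 0.1024 + 0.0841 + 0.0121 + 0.0441 + 0.0676 = 1.6764

1.6764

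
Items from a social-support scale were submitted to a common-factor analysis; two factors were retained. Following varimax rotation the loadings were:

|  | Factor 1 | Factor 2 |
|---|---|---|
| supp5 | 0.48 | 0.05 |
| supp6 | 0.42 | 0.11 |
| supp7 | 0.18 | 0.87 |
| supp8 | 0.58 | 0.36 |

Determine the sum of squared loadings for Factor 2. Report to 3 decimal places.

SS loadings for Factor 2 = 0.05² + 0.11² + 0.87² + 0.36² = 0.0025 + 0.0121 + 0.7569 + 0.1296 = 0.9011

0.901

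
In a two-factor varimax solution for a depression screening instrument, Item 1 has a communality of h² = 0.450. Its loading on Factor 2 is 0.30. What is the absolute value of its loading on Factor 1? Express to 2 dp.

0.60

Under orthogonal rotation h² = Σλ², so λ_Factor 1² = h² − (0.0900) = 0.450 − 0.0900 = 0.3600.
|λ| = √0.3600 = 0.6000.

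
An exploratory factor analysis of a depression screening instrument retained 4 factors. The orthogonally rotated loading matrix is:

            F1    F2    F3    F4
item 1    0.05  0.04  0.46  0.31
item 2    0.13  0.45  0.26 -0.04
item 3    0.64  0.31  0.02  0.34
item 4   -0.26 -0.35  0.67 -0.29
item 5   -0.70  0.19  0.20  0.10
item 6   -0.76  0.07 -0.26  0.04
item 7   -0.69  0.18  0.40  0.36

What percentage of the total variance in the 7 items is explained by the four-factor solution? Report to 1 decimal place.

56.7%

SS loadings by factor: 2.0403, 0.4961, 0.9961, 0.4386; total = 3.9711.
Total variance with 7 standardized items is 7, so the solution explains 3.9711/7 = 0.5673 = 56.73%.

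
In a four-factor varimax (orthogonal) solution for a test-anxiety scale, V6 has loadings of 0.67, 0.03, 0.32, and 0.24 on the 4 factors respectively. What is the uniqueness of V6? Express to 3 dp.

h² = 0.67² + 0.03² + 0.32² + 0.24² = 0.4489 + 0.0009 + 0.1024 + 0.0576 = 0.6098
Uniqueness u² = 1 − h² = 1 − 0.6098 = 0.3902

0.390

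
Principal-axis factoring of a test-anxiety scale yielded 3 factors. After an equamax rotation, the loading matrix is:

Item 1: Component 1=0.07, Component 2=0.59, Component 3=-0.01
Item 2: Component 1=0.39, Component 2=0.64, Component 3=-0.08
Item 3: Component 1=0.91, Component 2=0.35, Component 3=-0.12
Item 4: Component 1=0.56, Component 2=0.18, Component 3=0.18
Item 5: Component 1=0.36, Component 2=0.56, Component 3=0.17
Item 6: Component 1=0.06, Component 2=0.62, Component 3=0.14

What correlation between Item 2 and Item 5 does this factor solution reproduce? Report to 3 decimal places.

r̂ = Σ λ_i·λ_j across factors = (0.39)(0.36) + (0.64)(0.56) + (-0.08)(0.17)
  = +0.1404 +0.3584 -0.0136 = 0.4852

0.485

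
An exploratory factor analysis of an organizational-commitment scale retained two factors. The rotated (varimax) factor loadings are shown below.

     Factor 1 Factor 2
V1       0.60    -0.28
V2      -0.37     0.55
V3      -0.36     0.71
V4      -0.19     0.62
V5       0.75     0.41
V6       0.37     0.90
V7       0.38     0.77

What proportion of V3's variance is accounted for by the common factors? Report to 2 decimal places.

h² = (-0.36)² + 0.71² = 0.1296 + 0.5041 = 0.6337

0.63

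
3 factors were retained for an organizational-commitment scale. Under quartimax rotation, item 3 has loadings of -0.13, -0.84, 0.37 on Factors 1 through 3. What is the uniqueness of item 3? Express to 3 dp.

h² = (-0.13)² + (-0.84)² + 0.37² = 0.0169 + 0.7056 + 0.1369 = 0.8594
Uniqueness u² = 1 − h² = 1 − 0.8594 = 0.1406

0.141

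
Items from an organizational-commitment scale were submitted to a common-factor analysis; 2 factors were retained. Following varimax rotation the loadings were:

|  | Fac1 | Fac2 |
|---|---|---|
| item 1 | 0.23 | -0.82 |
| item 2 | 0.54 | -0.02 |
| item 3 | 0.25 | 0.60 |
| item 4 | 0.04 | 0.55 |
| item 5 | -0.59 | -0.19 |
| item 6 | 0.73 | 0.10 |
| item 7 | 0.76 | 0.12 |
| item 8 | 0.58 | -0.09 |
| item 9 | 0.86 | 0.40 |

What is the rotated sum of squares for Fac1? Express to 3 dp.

SS loadings for Fac1 = 0.23² + 0.54² + 0.25² + 0.04² + (-0.59)² + 0.73² + 0.76² + 0.58² + 0.86² = 0.0529 + 0.2916 + 0.0625 + 0.0016 + 0.3481 + 0.5329 + 0.5776 + 0.3364 + 0.7396 = 2.9432

2.943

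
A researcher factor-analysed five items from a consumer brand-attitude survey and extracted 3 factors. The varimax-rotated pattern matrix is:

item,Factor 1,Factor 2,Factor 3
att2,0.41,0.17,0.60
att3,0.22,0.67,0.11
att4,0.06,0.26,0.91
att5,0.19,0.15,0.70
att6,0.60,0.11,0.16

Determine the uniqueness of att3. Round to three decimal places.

h² = 0.22² + 0.67² + 0.11² = 0.0484 + 0.4489 + 0.0121 = 0.5094
Uniqueness u² = 1 − h² = 1 − 0.5094 = 0.4906

0.491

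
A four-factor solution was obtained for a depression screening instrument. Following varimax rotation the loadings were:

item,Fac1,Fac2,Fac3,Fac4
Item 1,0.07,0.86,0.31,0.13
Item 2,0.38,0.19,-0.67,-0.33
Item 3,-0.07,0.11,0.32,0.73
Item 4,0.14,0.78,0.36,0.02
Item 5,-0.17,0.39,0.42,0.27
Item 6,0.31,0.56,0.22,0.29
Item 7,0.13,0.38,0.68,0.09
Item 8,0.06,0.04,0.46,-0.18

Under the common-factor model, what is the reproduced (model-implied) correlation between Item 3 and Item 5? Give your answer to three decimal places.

r̂ = Σ λ_i·λ_j across factors = (-0.07)(-0.17) + (0.11)(0.39) + (0.32)(0.42) + (0.73)(0.27)
  = +0.0119 +0.0429 +0.1344 +0.1971 = 0.3863

0.386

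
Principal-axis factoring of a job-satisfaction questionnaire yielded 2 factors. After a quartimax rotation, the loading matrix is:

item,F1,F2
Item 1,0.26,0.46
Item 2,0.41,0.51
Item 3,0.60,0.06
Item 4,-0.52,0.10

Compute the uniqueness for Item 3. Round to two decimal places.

0.64

h² = 0.60² + 0.06² = 0.3600 + 0.0036 = 0.3636
Uniqueness u² = 1 − h² = 1 − 0.3636 = 0.6364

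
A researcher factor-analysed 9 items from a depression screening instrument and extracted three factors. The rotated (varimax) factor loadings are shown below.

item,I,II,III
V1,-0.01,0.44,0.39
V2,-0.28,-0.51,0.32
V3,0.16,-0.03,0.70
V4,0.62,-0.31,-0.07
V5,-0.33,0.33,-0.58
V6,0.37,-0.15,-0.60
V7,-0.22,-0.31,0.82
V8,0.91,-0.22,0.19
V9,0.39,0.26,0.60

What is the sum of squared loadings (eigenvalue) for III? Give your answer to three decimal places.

2.514

SS loadings for III = 0.39² + 0.32² + 0.70² + (-0.07)² + (-0.58)² + (-0.60)² + 0.82² + 0.19² + 0.60² = 0.1521 + 0.1024 + 0.4900 + 0.0049 + 0.3364 + 0.3600 + 0.6724 + 0.0361 + 0.3600 = 2.5143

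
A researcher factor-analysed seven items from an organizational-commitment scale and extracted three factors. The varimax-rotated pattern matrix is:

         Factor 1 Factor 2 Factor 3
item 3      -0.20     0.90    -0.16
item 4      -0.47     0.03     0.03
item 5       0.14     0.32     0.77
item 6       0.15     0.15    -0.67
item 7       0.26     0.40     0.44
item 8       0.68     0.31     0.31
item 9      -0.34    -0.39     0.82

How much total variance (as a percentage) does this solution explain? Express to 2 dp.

61.76%

SS loadings by factor: 0.9486, 1.3440, 2.0304; total = 4.3230.
Total variance with 7 standardized items is 7, so the solution explains 4.3230/7 = 0.6176 = 61.76%.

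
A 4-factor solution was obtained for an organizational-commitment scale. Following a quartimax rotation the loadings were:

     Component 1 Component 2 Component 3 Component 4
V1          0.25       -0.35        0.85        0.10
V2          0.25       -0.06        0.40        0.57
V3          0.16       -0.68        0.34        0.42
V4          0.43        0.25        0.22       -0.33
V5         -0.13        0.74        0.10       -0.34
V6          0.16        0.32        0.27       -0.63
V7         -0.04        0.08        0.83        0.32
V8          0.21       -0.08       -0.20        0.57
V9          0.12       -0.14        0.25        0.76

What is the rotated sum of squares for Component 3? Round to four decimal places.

1.9208

SS loadings for Component 3 = 0.85² + 0.40² + 0.34² + 0.22² + 0.10² + 0.27² + 0.83² + (-0.20)² + 0.25² = 0.7225 + 0.1600 + 0.1156 + 0.0484 + 0.0100 + 0.0729 + 0.6889 + 0.0400 + 0.0625 = 1.9208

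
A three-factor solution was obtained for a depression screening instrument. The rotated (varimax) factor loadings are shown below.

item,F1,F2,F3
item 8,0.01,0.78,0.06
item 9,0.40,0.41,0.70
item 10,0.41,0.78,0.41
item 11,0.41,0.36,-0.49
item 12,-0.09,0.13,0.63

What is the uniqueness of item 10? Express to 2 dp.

h² = 0.41² + 0.78² + 0.41² = 0.1681 + 0.6084 + 0.1681 = 0.9446
Uniqueness u² = 1 − h² = 1 − 0.9446 = 0.0554

0.06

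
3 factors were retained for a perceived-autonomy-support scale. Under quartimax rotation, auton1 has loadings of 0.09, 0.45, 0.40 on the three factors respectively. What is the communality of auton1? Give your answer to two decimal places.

0.37

h² = 0.09² + 0.45² + 0.40² = 0.0081 + 0.2025 + 0.1600 = 0.3706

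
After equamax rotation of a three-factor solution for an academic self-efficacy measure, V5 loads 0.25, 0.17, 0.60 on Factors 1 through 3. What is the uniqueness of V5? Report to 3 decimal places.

h² = 0.25² + 0.17² + 0.60² = 0.0625 + 0.0289 + 0.3600 = 0.4514
Uniqueness u² = 1 − h² = 1 − 0.4514 = 0.5486

0.549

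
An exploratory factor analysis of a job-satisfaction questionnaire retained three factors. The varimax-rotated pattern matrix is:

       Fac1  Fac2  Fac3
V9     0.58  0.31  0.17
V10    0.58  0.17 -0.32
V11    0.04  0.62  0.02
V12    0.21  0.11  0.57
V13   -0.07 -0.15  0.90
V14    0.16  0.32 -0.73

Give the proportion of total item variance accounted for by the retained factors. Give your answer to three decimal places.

0.532

Communalities: 0.4614, 0.4677, 0.3864, 0.3811, 0.8374, 0.6609; Σh² = 3.1949.
Total variance with 6 standardized items is 6, so the solution explains 3.1949/6 = 0.5325.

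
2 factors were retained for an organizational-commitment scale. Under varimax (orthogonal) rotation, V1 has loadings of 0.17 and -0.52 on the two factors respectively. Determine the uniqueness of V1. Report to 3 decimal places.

h² = 0.17² + (-0.52)² = 0.0289 + 0.2704 = 0.2993
Uniqueness u² = 1 − h² = 1 − 0.2993 = 0.7007

0.701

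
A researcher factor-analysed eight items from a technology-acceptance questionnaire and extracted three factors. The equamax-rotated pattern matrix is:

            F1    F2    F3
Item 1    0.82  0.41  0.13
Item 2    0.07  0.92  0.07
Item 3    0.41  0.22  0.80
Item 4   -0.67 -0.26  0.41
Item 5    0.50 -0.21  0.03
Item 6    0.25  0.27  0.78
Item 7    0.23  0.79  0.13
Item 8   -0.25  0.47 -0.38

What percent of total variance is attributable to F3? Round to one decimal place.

20.0%

SS loadings for F3 = 0.13² + 0.07² + 0.80² + 0.41² + 0.03² + 0.78² + 0.13² + (-0.38)² = 1.6005
With 8 standardized items, total variance = 8. Proportion = 1.6005/8 = 0.2001 → 20.01%.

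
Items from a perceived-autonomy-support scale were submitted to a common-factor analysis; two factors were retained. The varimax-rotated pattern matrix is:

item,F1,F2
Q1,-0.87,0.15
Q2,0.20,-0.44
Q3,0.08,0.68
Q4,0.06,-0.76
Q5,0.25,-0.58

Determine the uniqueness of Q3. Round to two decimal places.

0.53

h² = 0.08² + 0.68² = 0.0064 + 0.4624 = 0.4688
Uniqueness u² = 1 − h² = 1 − 0.4688 = 0.5312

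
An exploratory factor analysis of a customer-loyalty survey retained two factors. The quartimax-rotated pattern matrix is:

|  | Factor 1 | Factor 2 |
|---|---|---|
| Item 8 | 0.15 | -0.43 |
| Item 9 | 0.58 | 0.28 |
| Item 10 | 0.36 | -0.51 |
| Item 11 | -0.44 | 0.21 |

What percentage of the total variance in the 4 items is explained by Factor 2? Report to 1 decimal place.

SS loadings for Factor 2 = (-0.43)² + 0.28² + (-0.51)² + 0.21² = 0.5675
With 4 standardized items, total variance = 4. Proportion = 0.5675/4 = 0.1419 → 14.19%.

14.2%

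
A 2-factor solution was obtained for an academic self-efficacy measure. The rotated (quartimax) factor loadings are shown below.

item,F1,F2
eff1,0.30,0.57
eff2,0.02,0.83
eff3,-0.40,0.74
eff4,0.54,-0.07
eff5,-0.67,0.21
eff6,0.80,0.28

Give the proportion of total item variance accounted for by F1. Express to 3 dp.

0.272

SS loadings for F1 = 0.30² + 0.02² + (-0.40)² + 0.54² + (-0.67)² + 0.80² = 1.6309
Proportion of variance = 1.6309 / 6 = 0.2718.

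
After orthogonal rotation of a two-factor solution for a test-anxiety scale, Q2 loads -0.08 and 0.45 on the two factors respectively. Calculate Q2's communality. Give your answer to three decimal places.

h² = (-0.08)² + 0.45² = 0.0064 + 0.2025 = 0.2089

0.209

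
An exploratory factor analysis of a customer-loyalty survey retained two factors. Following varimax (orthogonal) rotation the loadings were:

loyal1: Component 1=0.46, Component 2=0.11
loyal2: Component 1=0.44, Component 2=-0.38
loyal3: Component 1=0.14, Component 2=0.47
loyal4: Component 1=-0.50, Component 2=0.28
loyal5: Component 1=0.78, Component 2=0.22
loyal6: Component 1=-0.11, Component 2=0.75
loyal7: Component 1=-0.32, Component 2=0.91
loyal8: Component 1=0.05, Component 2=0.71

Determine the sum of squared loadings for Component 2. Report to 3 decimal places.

SS loadings for Component 2 = 0.11² + (-0.38)² + 0.47² + 0.28² + 0.22² + 0.75² + 0.91² + 0.71² = 0.0121 + 0.1444 + 0.2209 + 0.0784 + 0.0484 + 0.5625 + 0.8281 + 0.5041 = 2.3989

2.399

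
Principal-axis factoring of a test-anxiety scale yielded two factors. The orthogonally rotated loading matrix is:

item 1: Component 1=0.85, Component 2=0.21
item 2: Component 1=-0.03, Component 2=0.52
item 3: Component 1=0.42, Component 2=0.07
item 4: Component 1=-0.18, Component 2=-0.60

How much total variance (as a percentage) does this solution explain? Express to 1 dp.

40.3%

Communalities: 0.7666, 0.2713, 0.1813, 0.3924; Σh² = 1.6116.
Total variance with 4 standardized items is 4, so the solution explains 1.6116/4 = 0.4029 = 40.29%.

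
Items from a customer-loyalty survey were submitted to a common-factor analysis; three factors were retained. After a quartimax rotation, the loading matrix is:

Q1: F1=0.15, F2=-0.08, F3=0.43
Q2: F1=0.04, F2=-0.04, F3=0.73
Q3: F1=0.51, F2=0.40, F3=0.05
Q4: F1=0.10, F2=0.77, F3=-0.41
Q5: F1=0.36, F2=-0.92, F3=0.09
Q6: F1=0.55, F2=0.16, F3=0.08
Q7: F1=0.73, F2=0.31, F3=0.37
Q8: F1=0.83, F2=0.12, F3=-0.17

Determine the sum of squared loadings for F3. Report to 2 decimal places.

1.07

SS loadings for F3 = 0.43² + 0.73² + 0.05² + (-0.41)² + 0.09² + 0.08² + 0.37² + (-0.17)² = 0.1849 + 0.5329 + 0.0025 + 0.1681 + 0.0081 + 0.0064 + 0.1369 + 0.0289 = 1.0687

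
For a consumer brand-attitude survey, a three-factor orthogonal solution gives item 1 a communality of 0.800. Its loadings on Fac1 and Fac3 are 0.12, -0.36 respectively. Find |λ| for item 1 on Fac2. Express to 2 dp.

Under orthogonal rotation h² = Σλ², so λ_Fac2² = h² − (0.1440) = 0.800 − 0.1440 = 0.6560.
|λ| = √0.6560 = 0.8099.

0.81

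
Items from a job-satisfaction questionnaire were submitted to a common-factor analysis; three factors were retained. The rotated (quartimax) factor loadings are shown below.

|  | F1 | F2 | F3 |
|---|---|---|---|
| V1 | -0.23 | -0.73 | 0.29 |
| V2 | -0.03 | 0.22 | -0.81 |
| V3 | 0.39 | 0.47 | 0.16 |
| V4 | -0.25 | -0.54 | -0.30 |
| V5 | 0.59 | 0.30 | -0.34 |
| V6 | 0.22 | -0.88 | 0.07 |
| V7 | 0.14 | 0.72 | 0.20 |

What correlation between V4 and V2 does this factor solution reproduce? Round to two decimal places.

0.13

r̂ = Σ λ_i·λ_j across factors = (-0.25)(-0.03) + (-0.54)(0.22) + (-0.30)(-0.81)
  = +0.0075 -0.1188 +0.2430 = 0.1317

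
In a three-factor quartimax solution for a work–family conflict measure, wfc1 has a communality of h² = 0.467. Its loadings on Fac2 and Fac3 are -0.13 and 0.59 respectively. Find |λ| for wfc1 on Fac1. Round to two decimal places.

Under orthogonal rotation h² = Σλ², so λ_Fac1² = h² − (0.3650) = 0.467 − 0.3650 = 0.1020.
|λ| = √0.1020 = 0.3194.

0.32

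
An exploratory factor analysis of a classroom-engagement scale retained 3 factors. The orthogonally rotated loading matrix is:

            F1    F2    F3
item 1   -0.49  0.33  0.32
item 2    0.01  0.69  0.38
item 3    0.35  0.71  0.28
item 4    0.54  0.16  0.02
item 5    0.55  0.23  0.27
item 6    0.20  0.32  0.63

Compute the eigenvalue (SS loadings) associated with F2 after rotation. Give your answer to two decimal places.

SS loadings for F2 = 0.33² + 0.69² + 0.71² + 0.16² + 0.23² + 0.32² = 0.1089 + 0.4761 + 0.5041 + 0.0256 + 0.0529 + 0.1024 = 1.2700

1.27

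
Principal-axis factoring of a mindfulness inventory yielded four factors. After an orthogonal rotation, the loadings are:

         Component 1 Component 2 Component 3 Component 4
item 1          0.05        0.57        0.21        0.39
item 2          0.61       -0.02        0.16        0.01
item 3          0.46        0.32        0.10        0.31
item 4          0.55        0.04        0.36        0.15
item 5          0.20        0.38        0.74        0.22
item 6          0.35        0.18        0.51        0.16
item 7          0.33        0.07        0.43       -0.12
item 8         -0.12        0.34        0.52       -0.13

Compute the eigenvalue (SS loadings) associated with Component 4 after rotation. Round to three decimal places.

SS loadings for Component 4 = 0.39² + 0.01² + 0.31² + 0.15² + 0.22² + 0.16² + (-0.12)² + (-0.13)² = 0.1521 + 0.0001 + 0.0961 + 0.0225 + 0.0484 + 0.0256 + 0.0144 + 0.0169 = 0.3761

0.376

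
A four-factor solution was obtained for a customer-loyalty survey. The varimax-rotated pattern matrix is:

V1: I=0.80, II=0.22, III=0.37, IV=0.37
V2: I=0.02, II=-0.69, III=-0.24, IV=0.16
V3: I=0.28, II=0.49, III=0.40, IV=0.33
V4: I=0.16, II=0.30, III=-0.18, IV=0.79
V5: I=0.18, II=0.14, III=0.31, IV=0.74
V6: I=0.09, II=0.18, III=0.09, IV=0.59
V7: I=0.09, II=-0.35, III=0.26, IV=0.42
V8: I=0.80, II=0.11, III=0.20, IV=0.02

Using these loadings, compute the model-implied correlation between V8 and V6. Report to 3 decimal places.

r̂ = Σ λ_i·λ_j across factors = (0.80)(0.09) + (0.11)(0.18) + (0.20)(0.09) + (0.02)(0.59)
  = +0.0720 +0.0198 +0.0180 +0.0118 = 0.1216

0.122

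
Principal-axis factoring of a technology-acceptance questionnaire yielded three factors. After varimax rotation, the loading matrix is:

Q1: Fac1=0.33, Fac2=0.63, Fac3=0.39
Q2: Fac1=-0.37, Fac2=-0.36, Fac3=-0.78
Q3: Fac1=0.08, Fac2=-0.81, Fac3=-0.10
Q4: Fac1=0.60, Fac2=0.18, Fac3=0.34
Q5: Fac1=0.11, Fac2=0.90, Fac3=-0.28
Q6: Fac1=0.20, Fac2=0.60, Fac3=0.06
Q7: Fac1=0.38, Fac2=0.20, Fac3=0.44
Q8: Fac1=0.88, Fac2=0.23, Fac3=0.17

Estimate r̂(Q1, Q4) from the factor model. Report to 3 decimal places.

0.444

r̂ = Σ λ_i·λ_j across factors = (0.33)(0.60) + (0.63)(0.18) + (0.39)(0.34)
  = +0.1980 +0.1134 +0.1326 = 0.4440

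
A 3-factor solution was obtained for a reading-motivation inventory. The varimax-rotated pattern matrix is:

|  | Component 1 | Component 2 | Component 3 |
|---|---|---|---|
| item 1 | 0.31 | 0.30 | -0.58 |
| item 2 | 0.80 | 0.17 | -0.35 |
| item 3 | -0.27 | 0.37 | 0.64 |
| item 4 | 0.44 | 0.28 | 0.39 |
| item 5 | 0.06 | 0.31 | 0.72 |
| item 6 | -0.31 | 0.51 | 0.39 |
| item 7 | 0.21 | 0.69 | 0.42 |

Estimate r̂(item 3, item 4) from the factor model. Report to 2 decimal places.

0.23

r̂ = Σ λ_i·λ_j across factors = (-0.27)(0.44) + (0.37)(0.28) + (0.64)(0.39)
  = -0.1188 +0.1036 +0.2496 = 0.2344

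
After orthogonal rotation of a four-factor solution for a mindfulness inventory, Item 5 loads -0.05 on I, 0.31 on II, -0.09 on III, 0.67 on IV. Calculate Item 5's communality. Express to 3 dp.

0.556

h² = (-0.05)² + 0.31² + (-0.09)² + 0.67² = 0.0025 + 0.0961 + 0.0081 + 0.4489 = 0.5556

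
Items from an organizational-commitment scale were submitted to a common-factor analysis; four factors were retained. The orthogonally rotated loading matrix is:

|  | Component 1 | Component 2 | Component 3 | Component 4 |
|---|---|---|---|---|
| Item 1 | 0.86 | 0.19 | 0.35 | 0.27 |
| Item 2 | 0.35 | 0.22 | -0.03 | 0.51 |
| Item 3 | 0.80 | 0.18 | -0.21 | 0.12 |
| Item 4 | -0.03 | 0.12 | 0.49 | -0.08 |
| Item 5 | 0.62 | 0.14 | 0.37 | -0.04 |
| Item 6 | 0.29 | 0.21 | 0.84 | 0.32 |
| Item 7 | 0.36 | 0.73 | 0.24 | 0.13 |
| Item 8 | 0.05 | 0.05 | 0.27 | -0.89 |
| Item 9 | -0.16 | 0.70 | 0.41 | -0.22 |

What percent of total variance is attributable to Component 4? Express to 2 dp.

14.61%

SS loadings for Component 4 = 0.27² + 0.51² + 0.12² + (-0.08)² + (-0.04)² + 0.32² + 0.13² + (-0.89)² + (-0.22)² = 1.3152
With 9 standardized items, total variance = 9. Proportion = 1.3152/9 = 0.1461 → 14.61%.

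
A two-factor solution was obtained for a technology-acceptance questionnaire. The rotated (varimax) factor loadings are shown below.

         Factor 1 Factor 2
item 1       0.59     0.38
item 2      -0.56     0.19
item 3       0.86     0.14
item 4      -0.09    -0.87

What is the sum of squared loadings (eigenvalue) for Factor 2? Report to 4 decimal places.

SS loadings for Factor 2 = 0.38² + 0.19² + 0.14² + (-0.87)² = 0.1444 + 0.0361 + 0.0196 + 0.7569 = 0.9570

0.9570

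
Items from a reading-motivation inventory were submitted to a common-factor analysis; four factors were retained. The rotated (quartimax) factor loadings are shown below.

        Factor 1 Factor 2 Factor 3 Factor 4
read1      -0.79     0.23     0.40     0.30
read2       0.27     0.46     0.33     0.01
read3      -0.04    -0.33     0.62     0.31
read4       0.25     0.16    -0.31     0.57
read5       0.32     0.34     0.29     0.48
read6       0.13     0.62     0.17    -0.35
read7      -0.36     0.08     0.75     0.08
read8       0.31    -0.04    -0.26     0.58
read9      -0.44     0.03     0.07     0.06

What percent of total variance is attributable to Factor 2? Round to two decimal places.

SS loadings for Factor 2 = 0.23² + 0.46² + (-0.33)² + 0.16² + 0.34² + 0.62² + 0.08² + (-0.04)² + 0.03² = 0.9079
With 9 standardized items, total variance = 9. Proportion = 0.9079/9 = 0.1009 → 10.09%.

10.09%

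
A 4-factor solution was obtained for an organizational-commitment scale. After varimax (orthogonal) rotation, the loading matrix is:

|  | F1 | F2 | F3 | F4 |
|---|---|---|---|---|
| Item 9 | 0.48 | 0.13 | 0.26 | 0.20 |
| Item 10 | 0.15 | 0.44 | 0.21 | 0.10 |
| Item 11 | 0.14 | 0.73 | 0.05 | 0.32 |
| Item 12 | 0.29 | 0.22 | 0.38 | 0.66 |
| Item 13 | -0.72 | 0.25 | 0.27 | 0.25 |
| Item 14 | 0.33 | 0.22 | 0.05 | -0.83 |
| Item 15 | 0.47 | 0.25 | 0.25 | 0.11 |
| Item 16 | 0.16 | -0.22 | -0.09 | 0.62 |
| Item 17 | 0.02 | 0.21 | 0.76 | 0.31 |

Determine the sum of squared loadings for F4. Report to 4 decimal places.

1.8320

SS loadings for F4 = 0.20² + 0.10² + 0.32² + 0.66² + 0.25² + (-0.83)² + 0.11² + 0.62² + 0.31² = 0.0400 + 0.0100 + 0.1024 + 0.4356 + 0.0625 + 0.6889 + 0.0121 + 0.3844 + 0.0961 = 1.8320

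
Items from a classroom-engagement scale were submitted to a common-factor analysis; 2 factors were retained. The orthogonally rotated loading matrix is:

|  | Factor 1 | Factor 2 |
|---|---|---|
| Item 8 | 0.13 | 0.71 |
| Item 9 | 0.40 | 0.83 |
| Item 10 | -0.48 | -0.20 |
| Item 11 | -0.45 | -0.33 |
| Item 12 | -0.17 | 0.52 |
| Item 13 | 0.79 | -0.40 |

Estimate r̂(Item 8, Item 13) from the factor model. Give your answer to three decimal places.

r̂ = Σ λ_i·λ_j across factors = (0.13)(0.79) + (0.71)(-0.40)
  = +0.1027 -0.2840 = -0.1813

-0.181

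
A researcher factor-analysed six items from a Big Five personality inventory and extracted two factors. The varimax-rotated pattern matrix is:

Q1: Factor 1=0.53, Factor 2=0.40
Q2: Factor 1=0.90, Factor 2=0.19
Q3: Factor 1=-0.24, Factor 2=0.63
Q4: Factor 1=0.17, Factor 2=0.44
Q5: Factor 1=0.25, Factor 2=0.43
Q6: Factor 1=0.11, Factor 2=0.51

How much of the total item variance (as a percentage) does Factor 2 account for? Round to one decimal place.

20.5%

SS loadings for Factor 2 = 0.40² + 0.19² + 0.63² + 0.44² + 0.43² + 0.51² = 1.2316
With 6 standardized items, total variance = 6. Proportion = 1.2316/6 = 0.2053 → 20.53%.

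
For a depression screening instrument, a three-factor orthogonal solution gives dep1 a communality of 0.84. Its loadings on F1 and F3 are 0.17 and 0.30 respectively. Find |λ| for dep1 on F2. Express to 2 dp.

Under orthogonal rotation h² = Σλ², so λ_F2² = h² − (0.1189) = 0.84 − 0.1189 = 0.7211.
|λ| = √0.7211 = 0.8492.

0.85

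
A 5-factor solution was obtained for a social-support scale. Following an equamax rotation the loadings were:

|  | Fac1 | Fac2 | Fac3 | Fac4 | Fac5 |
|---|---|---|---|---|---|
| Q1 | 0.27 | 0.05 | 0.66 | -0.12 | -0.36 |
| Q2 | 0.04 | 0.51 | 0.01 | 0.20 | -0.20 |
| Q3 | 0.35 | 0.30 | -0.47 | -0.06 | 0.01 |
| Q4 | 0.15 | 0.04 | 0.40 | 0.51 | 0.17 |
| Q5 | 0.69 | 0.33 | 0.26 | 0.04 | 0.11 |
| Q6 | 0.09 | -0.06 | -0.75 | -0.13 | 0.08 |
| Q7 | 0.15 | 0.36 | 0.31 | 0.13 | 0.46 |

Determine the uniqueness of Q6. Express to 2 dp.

0.40

h² = 0.09² + (-0.06)² + (-0.75)² + (-0.13)² + 0.08² = 0.0081 + 0.0036 + 0.5625 + 0.0169 + 0.0064 = 0.5975
Uniqueness u² = 1 − h² = 1 − 0.5975 = 0.4025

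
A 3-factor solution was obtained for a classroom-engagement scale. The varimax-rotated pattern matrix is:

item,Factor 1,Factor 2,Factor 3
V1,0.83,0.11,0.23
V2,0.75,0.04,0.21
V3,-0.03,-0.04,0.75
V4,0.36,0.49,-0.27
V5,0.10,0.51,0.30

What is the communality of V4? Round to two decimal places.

h² = 0.36² + 0.49² + (-0.27)² = 0.1296 + 0.2401 + 0.0729 = 0.4426

0.44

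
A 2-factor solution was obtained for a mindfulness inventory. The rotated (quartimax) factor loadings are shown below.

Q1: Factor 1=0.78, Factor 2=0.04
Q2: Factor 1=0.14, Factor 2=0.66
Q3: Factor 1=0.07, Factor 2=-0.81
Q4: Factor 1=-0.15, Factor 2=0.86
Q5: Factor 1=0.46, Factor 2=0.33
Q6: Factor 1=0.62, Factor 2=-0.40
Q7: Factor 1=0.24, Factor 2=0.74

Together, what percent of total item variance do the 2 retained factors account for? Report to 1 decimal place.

56.5%

Communalities: 0.6100, 0.4552, 0.6610, 0.7621, 0.3205, 0.5444, 0.6052; Σh² = 3.9584.
Total variance with 7 standardized items is 7, so the solution explains 3.9584/7 = 0.5655 = 56.55%.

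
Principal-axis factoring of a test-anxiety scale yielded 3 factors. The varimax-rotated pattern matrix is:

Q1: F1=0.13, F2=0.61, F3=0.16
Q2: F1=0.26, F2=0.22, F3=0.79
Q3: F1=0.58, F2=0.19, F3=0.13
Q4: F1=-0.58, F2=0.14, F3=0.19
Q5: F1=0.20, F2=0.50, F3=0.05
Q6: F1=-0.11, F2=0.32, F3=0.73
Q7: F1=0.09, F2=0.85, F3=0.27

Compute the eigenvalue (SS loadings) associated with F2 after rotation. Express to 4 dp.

SS loadings for F2 = 0.61² + 0.22² + 0.19² + 0.14² + 0.50² + 0.32² + 0.85² = 0.3721 + 0.0484 + 0.0361 + 0.0196 + 0.2500 + 0.1024 + 0.7225 = 1.5511

1.5511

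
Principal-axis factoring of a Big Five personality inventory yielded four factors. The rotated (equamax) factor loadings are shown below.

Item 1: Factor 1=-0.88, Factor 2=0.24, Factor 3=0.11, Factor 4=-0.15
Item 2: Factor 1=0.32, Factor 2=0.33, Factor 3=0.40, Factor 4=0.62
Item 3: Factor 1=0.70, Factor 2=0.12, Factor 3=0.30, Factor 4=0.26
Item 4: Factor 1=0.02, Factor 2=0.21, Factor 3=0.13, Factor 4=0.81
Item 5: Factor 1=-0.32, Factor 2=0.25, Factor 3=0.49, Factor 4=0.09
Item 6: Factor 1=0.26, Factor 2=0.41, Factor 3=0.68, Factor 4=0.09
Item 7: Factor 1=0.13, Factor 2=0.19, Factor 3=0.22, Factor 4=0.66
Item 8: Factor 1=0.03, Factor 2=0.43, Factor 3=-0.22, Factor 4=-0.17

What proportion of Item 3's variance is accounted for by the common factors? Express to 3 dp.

0.662

h² = 0.70² + 0.12² + 0.30² + 0.26² = 0.4900 + 0.0144 + 0.0900 + 0.0676 = 0.6620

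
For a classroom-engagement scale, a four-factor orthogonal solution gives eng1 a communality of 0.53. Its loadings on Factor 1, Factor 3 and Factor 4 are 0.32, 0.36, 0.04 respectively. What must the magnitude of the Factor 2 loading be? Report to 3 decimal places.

Under orthogonal rotation h² = Σλ², so λ_Factor 2² = h² − (0.2336) = 0.53 − 0.2336 = 0.2964.
|λ| = √0.2964 = 0.5444.

0.544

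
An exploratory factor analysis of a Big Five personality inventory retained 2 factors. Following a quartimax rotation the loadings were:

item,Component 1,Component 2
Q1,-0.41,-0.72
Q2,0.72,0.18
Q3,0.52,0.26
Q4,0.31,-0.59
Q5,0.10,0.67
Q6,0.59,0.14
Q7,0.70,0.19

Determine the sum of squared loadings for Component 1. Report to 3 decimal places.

1.901

SS loadings for Component 1 = (-0.41)² + 0.72² + 0.52² + 0.31² + 0.10² + 0.59² + 0.70² = 0.1681 + 0.5184 + 0.2704 + 0.0961 + 0.0100 + 0.3481 + 0.4900 = 1.9011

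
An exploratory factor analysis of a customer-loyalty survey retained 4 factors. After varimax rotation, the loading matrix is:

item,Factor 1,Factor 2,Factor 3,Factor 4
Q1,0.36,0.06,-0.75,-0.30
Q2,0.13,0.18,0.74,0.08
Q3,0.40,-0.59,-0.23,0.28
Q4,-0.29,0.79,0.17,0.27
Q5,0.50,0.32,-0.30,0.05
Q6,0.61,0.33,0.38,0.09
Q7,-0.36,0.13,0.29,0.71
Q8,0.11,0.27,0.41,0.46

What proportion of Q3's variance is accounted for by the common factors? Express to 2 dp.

h² = 0.40² + (-0.59)² + (-0.23)² + 0.28² = 0.1600 + 0.3481 + 0.0529 + 0.0784 = 0.6394

0.64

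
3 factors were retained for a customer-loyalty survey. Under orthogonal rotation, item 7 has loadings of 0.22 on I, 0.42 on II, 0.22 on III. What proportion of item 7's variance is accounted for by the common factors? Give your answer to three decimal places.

h² = 0.22² + 0.42² + 0.22² = 0.0484 + 0.1764 + 0.0484 = 0.2732

0.273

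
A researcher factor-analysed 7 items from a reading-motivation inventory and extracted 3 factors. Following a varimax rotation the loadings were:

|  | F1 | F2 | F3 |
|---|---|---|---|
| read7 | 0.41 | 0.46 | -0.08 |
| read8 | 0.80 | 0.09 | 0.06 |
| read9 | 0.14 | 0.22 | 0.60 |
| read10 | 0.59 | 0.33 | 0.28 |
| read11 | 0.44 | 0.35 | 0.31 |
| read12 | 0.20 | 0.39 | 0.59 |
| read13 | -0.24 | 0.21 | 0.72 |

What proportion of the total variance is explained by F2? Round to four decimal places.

SS loadings for F2 = 0.46² + 0.09² + 0.22² + 0.33² + 0.35² + 0.39² + 0.21² = 0.6957
Proportion of variance = 0.6957 / 7 = 0.0994.

0.0994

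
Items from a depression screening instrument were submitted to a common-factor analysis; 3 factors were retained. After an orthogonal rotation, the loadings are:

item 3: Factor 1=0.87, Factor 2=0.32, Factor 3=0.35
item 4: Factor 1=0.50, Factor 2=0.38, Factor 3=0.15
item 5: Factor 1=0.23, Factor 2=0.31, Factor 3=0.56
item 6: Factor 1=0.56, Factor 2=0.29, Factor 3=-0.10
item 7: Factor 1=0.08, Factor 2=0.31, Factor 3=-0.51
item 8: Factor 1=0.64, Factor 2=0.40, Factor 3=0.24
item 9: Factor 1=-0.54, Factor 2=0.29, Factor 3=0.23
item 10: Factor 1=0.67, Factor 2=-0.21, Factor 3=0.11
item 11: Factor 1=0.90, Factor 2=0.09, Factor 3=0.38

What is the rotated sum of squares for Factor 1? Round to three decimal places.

SS loadings for Factor 1 = 0.87² + 0.50² + 0.23² + 0.56² + 0.08² + 0.64² + (-0.54)² + 0.67² + 0.90² = 0.7569 + 0.2500 + 0.0529 + 0.3136 + 0.0064 + 0.4096 + 0.2916 + 0.4489 + 0.8100 = 3.3399

3.340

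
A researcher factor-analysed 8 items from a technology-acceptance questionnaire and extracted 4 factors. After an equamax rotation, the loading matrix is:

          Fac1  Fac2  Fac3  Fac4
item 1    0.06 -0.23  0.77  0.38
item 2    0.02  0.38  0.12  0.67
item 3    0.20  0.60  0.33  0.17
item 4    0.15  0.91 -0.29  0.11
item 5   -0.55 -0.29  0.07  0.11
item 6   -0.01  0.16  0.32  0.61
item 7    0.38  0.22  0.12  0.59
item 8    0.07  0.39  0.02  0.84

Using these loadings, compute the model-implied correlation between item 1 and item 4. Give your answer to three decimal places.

r̂ = Σ λ_i·λ_j across factors = (0.06)(0.15) + (-0.23)(0.91) + (0.77)(-0.29) + (0.38)(0.11)
  = +0.0090 -0.2093 -0.2233 +0.0418 = -0.3818

-0.382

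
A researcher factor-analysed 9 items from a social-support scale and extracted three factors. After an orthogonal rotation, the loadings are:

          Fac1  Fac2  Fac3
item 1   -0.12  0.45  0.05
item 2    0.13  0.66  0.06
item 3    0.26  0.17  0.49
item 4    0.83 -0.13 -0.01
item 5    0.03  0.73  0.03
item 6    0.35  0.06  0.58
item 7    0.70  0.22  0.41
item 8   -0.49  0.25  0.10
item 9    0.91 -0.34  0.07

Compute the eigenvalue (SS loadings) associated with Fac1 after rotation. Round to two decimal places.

2.47

SS loadings for Fac1 = (-0.12)² + 0.13² + 0.26² + 0.83² + 0.03² + 0.35² + 0.70² + (-0.49)² + 0.91² = 0.0144 + 0.0169 + 0.0676 + 0.6889 + 0.0009 + 0.1225 + 0.4900 + 0.2401 + 0.8281 = 2.4694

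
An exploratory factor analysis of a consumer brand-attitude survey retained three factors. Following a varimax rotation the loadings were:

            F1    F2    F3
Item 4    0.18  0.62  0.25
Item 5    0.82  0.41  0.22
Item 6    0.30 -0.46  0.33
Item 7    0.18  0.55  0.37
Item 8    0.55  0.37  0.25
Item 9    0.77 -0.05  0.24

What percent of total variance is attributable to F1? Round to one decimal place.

SS loadings for F1 = 0.18² + 0.82² + 0.30² + 0.18² + 0.55² + 0.77² = 1.7226
With 6 standardized items, total variance = 6. Proportion = 1.7226/6 = 0.2871 → 28.71%.

28.7%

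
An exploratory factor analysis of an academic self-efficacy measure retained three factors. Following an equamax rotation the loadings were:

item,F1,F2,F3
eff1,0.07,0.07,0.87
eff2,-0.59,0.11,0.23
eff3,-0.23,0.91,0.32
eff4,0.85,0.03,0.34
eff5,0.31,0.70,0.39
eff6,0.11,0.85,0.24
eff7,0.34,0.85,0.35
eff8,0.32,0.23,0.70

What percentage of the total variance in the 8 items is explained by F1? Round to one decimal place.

SS loadings for F1 = 0.07² + (-0.59)² + (-0.23)² + 0.85² + 0.31² + 0.11² + 0.34² + 0.32² = 1.4546
With 8 standardized items, total variance = 8. Proportion = 1.4546/8 = 0.1818 → 18.18%.

18.2%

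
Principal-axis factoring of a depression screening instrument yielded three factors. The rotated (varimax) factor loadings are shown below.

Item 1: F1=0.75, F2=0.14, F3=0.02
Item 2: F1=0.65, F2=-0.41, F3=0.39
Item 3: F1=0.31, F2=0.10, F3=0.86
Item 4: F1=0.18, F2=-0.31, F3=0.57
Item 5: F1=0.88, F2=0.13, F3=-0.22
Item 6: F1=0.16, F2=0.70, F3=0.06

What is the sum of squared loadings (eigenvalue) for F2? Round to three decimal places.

SS loadings for F2 = 0.14² + (-0.41)² + 0.10² + (-0.31)² + 0.13² + 0.70² = 0.0196 + 0.1681 + 0.0100 + 0.0961 + 0.0169 + 0.4900 = 0.8007

0.801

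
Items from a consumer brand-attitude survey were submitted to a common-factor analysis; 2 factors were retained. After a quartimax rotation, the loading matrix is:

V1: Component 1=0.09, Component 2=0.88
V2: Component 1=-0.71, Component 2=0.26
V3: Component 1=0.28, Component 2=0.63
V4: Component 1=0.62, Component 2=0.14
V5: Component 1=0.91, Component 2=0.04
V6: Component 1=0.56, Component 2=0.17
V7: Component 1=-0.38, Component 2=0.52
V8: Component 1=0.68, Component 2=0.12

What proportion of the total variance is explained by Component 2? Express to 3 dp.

0.197

SS loadings for Component 2 = 0.88² + 0.26² + 0.63² + 0.14² + 0.04² + 0.17² + 0.52² + 0.12² = 1.5738
Proportion of variance = 1.5738 / 8 = 0.1967.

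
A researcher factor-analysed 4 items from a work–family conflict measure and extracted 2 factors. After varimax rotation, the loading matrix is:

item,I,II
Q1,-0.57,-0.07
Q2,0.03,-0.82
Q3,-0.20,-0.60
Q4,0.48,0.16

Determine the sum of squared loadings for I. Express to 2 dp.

SS loadings for I = (-0.57)² + 0.03² + (-0.20)² + 0.48² = 0.3249 + 0.0009 + 0.0400 + 0.2304 = 0.5962

0.60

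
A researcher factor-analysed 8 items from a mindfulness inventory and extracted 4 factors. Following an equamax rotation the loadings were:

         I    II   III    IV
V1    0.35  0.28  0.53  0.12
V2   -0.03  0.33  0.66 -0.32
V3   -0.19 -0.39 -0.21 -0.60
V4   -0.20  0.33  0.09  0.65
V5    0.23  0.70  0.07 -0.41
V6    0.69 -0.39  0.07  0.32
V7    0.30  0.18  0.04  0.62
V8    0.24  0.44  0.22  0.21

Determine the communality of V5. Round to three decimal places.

h² = 0.23² + 0.70² + 0.07² + (-0.41)² = 0.0529 + 0.4900 + 0.0049 + 0.1681 = 0.7159

0.716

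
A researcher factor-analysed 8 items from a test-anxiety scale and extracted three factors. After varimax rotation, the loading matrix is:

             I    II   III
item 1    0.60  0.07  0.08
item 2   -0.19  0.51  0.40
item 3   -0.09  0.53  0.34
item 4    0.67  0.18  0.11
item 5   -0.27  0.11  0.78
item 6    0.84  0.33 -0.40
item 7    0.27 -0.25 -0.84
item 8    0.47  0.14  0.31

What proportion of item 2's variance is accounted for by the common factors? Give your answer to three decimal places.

h² = (-0.19)² + 0.51² + 0.40² = 0.0361 + 0.2601 + 0.1600 = 0.4562

0.456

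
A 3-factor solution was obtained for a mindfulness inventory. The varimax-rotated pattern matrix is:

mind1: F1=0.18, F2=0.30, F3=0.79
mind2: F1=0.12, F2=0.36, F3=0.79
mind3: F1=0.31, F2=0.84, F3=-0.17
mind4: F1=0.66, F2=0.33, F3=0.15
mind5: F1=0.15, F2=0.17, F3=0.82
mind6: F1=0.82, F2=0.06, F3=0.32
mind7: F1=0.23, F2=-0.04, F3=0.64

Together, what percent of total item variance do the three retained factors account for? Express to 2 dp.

Communalities: 0.7465, 0.7681, 0.8306, 0.5670, 0.7238, 0.7784, 0.4641; Σh² = 4.8785.
Total variance with 7 standardized items is 7, so the solution explains 4.8785/7 = 0.6969 = 69.69%.

69.69%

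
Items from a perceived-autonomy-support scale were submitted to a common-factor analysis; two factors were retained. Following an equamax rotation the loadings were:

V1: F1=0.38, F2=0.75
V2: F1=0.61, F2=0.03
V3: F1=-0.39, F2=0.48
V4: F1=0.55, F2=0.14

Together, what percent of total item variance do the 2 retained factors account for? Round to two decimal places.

44.61%

SS loadings by factor: 0.9711, 0.8134; total = 1.7845.
Total variance with 4 standardized items is 4, so the solution explains 1.7845/4 = 0.4461 = 44.61%.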